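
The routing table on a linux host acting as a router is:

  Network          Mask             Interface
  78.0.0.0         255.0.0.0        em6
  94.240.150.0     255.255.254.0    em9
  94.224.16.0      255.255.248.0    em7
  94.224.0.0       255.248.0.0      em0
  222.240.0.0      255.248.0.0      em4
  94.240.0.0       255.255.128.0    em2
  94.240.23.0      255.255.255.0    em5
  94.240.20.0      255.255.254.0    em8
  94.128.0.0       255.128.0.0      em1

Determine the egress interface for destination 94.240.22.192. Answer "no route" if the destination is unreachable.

Routes whose prefix contains 94.240.22.192:
  94.128.0.0/9 (94.128.0.0 - 94.255.255.255) -> em1
  94.240.0.0/17 (94.240.0.0 - 94.240.127.255) -> em2
More-specific entries that do NOT match:
  94.240.23.0/24 (94.240.23.0 - 94.240.23.255) does not contain 94.240.22.192
  94.240.150.0/23 (94.240.150.0 - 94.240.151.255) does not contain 94.240.22.192
  94.240.20.0/23 (94.240.20.0 - 94.240.21.255) does not contain 94.240.22.192
  94.224.16.0/21 (94.224.16.0 - 94.224.23.255) does not contain 94.240.22.192
Longest matching prefix is /17 -> interface em2.

em2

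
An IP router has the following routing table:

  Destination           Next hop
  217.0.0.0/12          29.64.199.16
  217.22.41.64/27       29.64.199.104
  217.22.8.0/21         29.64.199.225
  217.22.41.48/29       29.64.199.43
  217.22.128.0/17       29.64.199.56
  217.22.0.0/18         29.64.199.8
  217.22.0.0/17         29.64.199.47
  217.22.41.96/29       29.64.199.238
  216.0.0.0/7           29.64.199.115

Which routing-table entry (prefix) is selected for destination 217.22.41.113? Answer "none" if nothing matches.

Entries matching 217.22.41.113:
  216.0.0.0/7 (216.0.0.0 - 217.255.255.255)
  217.22.0.0/17 (217.22.0.0 - 217.22.127.255)
  217.22.0.0/18 (217.22.0.0 - 217.22.63.255)
Most specific is 217.22.0.0/18.

217.22.0.0/18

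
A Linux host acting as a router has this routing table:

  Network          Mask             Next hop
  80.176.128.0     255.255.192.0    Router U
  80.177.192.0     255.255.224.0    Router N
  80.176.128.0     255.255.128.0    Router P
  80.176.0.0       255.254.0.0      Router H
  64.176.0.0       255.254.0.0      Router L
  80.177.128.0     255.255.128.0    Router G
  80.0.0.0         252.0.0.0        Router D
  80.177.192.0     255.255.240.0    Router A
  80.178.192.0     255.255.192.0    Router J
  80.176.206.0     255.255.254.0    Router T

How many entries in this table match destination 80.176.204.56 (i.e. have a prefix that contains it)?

Prefixes containing 80.176.204.56:
  80.0.0.0/6 (80.0.0.0 - 83.255.255.255)
  80.176.0.0/15 (80.176.0.0 - 80.177.255.255)
  80.176.128.0/17 (80.176.128.0 - 80.176.255.255)
Total matching entries: 3.

3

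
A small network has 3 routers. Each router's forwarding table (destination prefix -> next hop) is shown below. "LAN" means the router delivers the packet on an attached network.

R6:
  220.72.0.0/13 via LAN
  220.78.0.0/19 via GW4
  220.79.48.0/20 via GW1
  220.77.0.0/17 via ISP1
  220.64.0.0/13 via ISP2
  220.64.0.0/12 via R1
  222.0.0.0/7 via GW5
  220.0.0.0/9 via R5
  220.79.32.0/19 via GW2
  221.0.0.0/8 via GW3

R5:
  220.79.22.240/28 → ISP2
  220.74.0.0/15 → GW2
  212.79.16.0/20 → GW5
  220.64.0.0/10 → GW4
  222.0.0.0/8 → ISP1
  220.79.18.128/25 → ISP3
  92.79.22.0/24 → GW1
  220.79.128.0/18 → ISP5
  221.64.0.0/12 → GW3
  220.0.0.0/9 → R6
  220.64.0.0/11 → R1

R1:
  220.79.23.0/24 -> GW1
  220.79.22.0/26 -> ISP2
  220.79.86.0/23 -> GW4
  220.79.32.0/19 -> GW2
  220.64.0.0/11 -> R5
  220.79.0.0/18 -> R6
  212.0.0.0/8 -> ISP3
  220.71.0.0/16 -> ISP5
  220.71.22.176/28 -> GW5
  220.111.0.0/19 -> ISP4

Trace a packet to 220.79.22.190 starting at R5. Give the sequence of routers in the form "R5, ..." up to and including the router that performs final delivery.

At R5: longest match for 220.79.22.190 is 220.64.0.0/11 -> R1
At R1: longest match for 220.79.22.190 is 220.79.0.0/18 -> R6
At R6: longest match for 220.79.22.190 is 220.72.0.0/13 -> LAN

R5, R1, R6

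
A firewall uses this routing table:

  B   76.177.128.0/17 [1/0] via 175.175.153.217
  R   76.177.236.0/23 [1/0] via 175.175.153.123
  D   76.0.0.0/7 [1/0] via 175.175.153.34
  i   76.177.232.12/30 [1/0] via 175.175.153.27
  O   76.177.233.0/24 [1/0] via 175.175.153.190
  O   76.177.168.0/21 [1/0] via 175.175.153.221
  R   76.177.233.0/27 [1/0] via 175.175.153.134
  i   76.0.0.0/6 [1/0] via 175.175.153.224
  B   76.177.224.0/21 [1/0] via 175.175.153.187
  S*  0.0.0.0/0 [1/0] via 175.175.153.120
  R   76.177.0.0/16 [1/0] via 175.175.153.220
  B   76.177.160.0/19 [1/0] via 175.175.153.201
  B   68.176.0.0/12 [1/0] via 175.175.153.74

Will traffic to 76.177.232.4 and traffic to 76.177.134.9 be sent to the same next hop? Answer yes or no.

yes

76.177.232.4: longest match 76.177.128.0/17 -> 175.175.153.217
76.177.134.9: longest match 76.177.128.0/17 -> 175.175.153.217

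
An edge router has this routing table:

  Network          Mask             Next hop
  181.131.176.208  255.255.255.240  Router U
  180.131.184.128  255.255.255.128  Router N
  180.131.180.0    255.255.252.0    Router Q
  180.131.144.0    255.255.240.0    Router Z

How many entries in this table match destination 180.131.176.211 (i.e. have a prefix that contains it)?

0

No listed prefix contains 180.131.176.211.
Total matching entries: 0.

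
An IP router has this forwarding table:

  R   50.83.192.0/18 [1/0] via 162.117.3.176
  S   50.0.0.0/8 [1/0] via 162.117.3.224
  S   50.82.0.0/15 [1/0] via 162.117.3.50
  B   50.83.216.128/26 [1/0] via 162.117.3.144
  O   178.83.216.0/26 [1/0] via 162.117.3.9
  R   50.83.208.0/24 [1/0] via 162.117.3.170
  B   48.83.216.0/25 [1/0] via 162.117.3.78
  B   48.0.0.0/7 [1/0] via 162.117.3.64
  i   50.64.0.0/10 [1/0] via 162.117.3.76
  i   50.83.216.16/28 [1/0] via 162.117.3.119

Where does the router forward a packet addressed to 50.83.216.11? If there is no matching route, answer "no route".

162.117.3.176

Routes whose prefix contains 50.83.216.11:
  50.0.0.0/8 (50.0.0.0 - 50.255.255.255) -> 162.117.3.224
  50.64.0.0/10 (50.64.0.0 - 50.127.255.255) -> 162.117.3.76
  50.82.0.0/15 (50.82.0.0 - 50.83.255.255) -> 162.117.3.50
  50.83.192.0/18 (50.83.192.0 - 50.83.255.255) -> 162.117.3.176
More-specific entries that do NOT match:
  50.83.216.16/28 (50.83.216.16 - 50.83.216.31) does not contain 50.83.216.11
  50.83.216.128/26 (50.83.216.128 - 50.83.216.191) does not contain 50.83.216.11
  178.83.216.0/26 (178.83.216.0 - 178.83.216.63) does not contain 50.83.216.11
  48.83.216.0/25 (48.83.216.0 - 48.83.216.127) does not contain 50.83.216.11
  50.83.208.0/24 (50.83.208.0 - 50.83.208.255) does not contain 50.83.216.11
Longest matching prefix is /18 -> next hop 162.117.3.176.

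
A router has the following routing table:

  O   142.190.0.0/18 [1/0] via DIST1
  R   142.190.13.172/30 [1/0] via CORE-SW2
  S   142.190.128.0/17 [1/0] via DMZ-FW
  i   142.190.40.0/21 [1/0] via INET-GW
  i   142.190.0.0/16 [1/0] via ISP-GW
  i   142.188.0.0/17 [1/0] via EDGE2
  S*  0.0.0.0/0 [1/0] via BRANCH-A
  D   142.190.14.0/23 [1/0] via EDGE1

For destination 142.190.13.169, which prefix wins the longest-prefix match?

Entries matching 142.190.13.169:
  0.0.0.0/0 (default, matches everything)
  142.190.0.0/16 (142.190.0.0 - 142.190.255.255)
  142.190.0.0/18 (142.190.0.0 - 142.190.63.255)
Most specific is 142.190.0.0/18.

142.190.0.0/18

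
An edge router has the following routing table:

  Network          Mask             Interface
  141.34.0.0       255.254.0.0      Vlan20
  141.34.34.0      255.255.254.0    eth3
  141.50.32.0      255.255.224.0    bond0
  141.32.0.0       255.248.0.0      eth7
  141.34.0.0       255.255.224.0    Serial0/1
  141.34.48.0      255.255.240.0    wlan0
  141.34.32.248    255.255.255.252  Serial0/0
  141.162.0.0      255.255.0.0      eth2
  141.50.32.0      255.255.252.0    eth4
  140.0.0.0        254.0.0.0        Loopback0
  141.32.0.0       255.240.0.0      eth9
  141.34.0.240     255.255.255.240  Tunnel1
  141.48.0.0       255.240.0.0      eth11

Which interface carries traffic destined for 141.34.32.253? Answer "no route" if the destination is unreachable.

Vlan20

Routes whose prefix contains 141.34.32.253:
  140.0.0.0/7 (140.0.0.0 - 141.255.255.255) -> Loopback0
  141.32.0.0/12 (141.32.0.0 - 141.47.255.255) -> eth9
  141.32.0.0/13 (141.32.0.0 - 141.39.255.255) -> eth7
  141.34.0.0/15 (141.34.0.0 - 141.35.255.255) -> Vlan20
More-specific entries that do NOT match:
  141.34.32.248/30 (141.34.32.248 - 141.34.32.251) does not contain 141.34.32.253
  141.34.0.240/28 (141.34.0.240 - 141.34.0.255) does not contain 141.34.32.253
  141.34.34.0/23 (141.34.34.0 - 141.34.35.255) does not contain 141.34.32.253
  141.50.32.0/22 (141.50.32.0 - 141.50.35.255) does not contain 141.34.32.253
  141.34.48.0/20 (141.34.48.0 - 141.34.63.255) does not contain 141.34.32.253
  141.50.32.0/19 (141.50.32.0 - 141.50.63.255) does not contain 141.34.32.253
  141.34.0.0/19 (141.34.0.0 - 141.34.31.255) does not contain 141.34.32.253
  141.162.0.0/16 (141.162.0.0 - 141.162.255.255) does not contain 141.34.32.253
Longest matching prefix is /15 -> interface Vlan20.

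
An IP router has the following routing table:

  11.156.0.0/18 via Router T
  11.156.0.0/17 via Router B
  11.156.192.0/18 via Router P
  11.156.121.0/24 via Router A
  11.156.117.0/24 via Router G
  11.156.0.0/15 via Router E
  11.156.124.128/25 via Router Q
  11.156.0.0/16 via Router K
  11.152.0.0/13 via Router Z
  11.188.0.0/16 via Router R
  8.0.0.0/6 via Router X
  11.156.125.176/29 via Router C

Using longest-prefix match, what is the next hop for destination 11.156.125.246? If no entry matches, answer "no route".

Router B

Routes whose prefix contains 11.156.125.246:
  8.0.0.0/6 (8.0.0.0 - 11.255.255.255) -> Router X
  11.152.0.0/13 (11.152.0.0 - 11.159.255.255) -> Router Z
  11.156.0.0/15 (11.156.0.0 - 11.157.255.255) -> Router E
  11.156.0.0/16 (11.156.0.0 - 11.156.255.255) -> Router K
  11.156.0.0/17 (11.156.0.0 - 11.156.127.255) -> Router B
More-specific entries that do NOT match:
  11.156.125.176/29 (11.156.125.176 - 11.156.125.183) does not contain 11.156.125.246
  11.156.124.128/25 (11.156.124.128 - 11.156.124.255) does not contain 11.156.125.246
  11.156.121.0/24 (11.156.121.0 - 11.156.121.255) does not contain 11.156.125.246
  11.156.117.0/24 (11.156.117.0 - 11.156.117.255) does not contain 11.156.125.246
  11.156.0.0/18 (11.156.0.0 - 11.156.63.255) does not contain 11.156.125.246
  11.156.192.0/18 (11.156.192.0 - 11.156.255.255) does not contain 11.156.125.246
Longest matching prefix is /17 -> next hop Router B.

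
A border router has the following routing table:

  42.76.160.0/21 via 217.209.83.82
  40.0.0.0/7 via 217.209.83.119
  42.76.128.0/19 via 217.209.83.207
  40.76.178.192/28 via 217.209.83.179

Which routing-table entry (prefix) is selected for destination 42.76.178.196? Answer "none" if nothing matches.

42.76.178.196 is outside every listed prefix and there is no default route.

none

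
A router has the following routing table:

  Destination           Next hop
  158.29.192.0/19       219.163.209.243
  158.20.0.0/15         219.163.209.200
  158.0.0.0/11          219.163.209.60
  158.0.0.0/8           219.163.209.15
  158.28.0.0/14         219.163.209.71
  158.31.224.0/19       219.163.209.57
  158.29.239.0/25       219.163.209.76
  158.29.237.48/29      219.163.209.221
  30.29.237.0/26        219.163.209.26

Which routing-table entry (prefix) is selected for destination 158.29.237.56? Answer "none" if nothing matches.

158.28.0.0/14

Entries matching 158.29.237.56:
  158.0.0.0/8 (158.0.0.0 - 158.255.255.255)
  158.0.0.0/11 (158.0.0.0 - 158.31.255.255)
  158.28.0.0/14 (158.28.0.0 - 158.31.255.255)
Most specific is 158.28.0.0/14.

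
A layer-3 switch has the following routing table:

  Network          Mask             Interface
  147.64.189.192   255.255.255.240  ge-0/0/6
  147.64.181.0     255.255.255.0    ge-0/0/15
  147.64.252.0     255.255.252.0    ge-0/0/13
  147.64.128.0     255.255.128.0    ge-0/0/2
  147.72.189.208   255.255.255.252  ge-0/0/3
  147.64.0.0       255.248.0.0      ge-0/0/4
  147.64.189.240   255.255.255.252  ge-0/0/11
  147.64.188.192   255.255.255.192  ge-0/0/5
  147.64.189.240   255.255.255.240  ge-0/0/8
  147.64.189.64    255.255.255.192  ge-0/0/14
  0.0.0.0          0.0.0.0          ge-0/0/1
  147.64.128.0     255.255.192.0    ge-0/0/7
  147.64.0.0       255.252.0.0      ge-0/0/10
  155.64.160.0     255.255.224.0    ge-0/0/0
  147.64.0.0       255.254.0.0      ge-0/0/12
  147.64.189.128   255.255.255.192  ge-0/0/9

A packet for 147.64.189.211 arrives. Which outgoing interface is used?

Routes whose prefix contains 147.64.189.211:
  0.0.0.0/0 (default, matches everything) -> ge-0/0/1
  147.64.0.0/13 (147.64.0.0 - 147.71.255.255) -> ge-0/0/4
  147.64.0.0/14 (147.64.0.0 - 147.67.255.255) -> ge-0/0/10
  147.64.0.0/15 (147.64.0.0 - 147.65.255.255) -> ge-0/0/12
  147.64.128.0/17 (147.64.128.0 - 147.64.255.255) -> ge-0/0/2
  147.64.128.0/18 (147.64.128.0 - 147.64.191.255) -> ge-0/0/7
More-specific entries that do NOT match:
  147.72.189.208/30 (147.72.189.208 - 147.72.189.211) does not contain 147.64.189.211
  147.64.189.240/30 (147.64.189.240 - 147.64.189.243) does not contain 147.64.189.211
  147.64.189.192/28 (147.64.189.192 - 147.64.189.207) does not contain 147.64.189.211
  147.64.189.240/28 (147.64.189.240 - 147.64.189.255) does not contain 147.64.189.211
  147.64.188.192/26 (147.64.188.192 - 147.64.188.255) does not contain 147.64.189.211
  147.64.189.64/26 (147.64.189.64 - 147.64.189.127) does not contain 147.64.189.211
  147.64.189.128/26 (147.64.189.128 - 147.64.189.191) does not contain 147.64.189.211
  147.64.181.0/24 (147.64.181.0 - 147.64.181.255) does not contain 147.64.189.211
  147.64.252.0/22 (147.64.252.0 - 147.64.255.255) does not contain 147.64.189.211
  155.64.160.0/19 (155.64.160.0 - 155.64.191.255) does not contain 147.64.189.211
Longest matching prefix is /18 -> interface ge-0/0/7.

ge-0/0/7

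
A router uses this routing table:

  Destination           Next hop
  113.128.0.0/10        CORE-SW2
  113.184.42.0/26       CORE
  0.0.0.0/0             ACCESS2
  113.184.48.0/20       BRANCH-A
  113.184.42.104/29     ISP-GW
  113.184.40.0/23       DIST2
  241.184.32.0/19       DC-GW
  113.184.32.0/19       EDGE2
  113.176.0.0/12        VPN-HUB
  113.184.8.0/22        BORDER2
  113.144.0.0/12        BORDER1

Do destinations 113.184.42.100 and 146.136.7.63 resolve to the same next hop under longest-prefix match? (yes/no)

113.184.42.100: longest match 113.184.32.0/19 -> EDGE2
146.136.7.63: longest match 0.0.0.0/0 -> ACCESS2

no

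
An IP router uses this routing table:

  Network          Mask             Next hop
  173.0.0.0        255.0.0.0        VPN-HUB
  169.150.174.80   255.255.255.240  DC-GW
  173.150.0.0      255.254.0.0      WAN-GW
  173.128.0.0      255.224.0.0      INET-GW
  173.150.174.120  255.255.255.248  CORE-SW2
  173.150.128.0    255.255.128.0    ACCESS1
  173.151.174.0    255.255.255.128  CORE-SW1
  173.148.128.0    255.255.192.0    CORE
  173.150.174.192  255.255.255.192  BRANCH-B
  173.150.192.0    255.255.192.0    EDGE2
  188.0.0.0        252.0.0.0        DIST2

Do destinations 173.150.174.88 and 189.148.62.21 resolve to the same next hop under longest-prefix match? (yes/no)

no

173.150.174.88: longest match 173.150.128.0/17 -> ACCESS1
189.148.62.21: longest match 188.0.0.0/6 -> DIST2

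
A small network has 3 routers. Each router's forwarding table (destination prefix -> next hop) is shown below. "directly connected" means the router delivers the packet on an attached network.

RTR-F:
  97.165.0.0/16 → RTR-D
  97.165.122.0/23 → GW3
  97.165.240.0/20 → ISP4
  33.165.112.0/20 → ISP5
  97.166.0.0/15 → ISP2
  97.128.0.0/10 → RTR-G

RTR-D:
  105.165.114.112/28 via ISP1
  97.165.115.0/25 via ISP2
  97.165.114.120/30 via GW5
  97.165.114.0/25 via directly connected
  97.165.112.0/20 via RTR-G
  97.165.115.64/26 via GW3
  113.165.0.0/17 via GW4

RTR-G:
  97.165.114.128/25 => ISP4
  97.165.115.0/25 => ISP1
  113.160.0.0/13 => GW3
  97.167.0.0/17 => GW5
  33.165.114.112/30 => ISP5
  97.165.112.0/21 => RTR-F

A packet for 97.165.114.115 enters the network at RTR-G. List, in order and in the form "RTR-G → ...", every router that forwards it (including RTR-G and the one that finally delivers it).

At RTR-G: longest match for 97.165.114.115 is 97.165.112.0/21 -> RTR-F
At RTR-F: longest match for 97.165.114.115 is 97.165.0.0/16 -> RTR-D
At RTR-D: longest match for 97.165.114.115 is 97.165.114.0/25 -> directly connected

RTR-G → RTR-F → RTR-D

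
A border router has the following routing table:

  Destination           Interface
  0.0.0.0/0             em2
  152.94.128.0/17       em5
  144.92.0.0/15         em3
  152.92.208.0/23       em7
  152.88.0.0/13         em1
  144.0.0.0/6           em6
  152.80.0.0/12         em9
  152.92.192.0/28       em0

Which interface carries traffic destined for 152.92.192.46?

Routes whose prefix contains 152.92.192.46:
  0.0.0.0/0 (default, matches everything) -> em2
  152.80.0.0/12 (152.80.0.0 - 152.95.255.255) -> em9
  152.88.0.0/13 (152.88.0.0 - 152.95.255.255) -> em1
More-specific entries that do NOT match:
  152.92.192.0/28 (152.92.192.0 - 152.92.192.15) does not contain 152.92.192.46
  152.92.208.0/23 (152.92.208.0 - 152.92.209.255) does not contain 152.92.192.46
  152.94.128.0/17 (152.94.128.0 - 152.94.255.255) does not contain 152.92.192.46
  144.92.0.0/15 (144.92.0.0 - 144.93.255.255) does not contain 152.92.192.46
Longest matching prefix is /13 -> interface em1.

em1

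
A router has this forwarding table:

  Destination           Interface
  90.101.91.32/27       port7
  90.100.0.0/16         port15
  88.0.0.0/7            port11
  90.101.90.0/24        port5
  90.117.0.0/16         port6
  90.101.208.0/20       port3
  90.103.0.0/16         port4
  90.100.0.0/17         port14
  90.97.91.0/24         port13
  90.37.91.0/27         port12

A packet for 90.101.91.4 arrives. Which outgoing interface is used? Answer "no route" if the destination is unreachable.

no route

No entry's prefix contains 90.101.91.4; there is no default route.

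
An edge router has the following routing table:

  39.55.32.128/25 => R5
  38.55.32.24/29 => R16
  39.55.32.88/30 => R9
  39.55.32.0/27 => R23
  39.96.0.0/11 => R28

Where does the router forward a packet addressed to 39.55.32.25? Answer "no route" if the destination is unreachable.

Routes whose prefix contains 39.55.32.25:
  39.55.32.0/27 (39.55.32.0 - 39.55.32.31) -> R23
More-specific entries that do NOT match:
  39.55.32.88/30 (39.55.32.88 - 39.55.32.91) does not contain 39.55.32.25
  38.55.32.24/29 (38.55.32.24 - 38.55.32.31) does not contain 39.55.32.25
Longest matching prefix is /27 -> next hop R23.

R23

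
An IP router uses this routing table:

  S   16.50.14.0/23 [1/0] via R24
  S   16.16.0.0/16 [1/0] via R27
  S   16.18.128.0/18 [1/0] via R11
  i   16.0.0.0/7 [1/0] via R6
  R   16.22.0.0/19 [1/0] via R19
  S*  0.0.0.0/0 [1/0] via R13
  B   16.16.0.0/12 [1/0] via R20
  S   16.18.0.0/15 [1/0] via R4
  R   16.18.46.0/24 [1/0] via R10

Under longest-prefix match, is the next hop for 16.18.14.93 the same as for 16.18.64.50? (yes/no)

16.18.14.93: longest match 16.18.0.0/15 -> R4
16.18.64.50: longest match 16.18.0.0/15 -> R4

yes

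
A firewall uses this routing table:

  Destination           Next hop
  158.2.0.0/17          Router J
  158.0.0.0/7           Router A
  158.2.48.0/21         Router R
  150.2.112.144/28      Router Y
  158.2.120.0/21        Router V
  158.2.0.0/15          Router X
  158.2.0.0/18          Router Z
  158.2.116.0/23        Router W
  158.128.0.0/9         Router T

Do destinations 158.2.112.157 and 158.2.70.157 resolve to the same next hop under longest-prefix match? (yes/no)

158.2.112.157: longest match 158.2.0.0/17 -> Router J
158.2.70.157: longest match 158.2.0.0/17 -> Router J

yes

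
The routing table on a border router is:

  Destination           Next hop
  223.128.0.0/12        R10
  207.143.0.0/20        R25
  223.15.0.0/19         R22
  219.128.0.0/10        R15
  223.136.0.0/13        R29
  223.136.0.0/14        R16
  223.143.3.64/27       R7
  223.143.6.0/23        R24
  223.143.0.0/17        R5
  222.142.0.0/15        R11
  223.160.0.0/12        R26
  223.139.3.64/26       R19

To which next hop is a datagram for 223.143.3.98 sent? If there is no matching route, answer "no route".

Routes whose prefix contains 223.143.3.98:
  223.128.0.0/12 (223.128.0.0 - 223.143.255.255) -> R10
  223.136.0.0/13 (223.136.0.0 - 223.143.255.255) -> R29
  223.143.0.0/17 (223.143.0.0 - 223.143.127.255) -> R5
More-specific entries that do NOT match:
  223.143.3.64/27 (223.143.3.64 - 223.143.3.95) does not contain 223.143.3.98
  223.139.3.64/26 (223.139.3.64 - 223.139.3.127) does not contain 223.143.3.98
  223.143.6.0/23 (223.143.6.0 - 223.143.7.255) does not contain 223.143.3.98
  207.143.0.0/20 (207.143.0.0 - 207.143.15.255) does not contain 223.143.3.98
  223.15.0.0/19 (223.15.0.0 - 223.15.31.255) does not contain 223.143.3.98
Longest matching prefix is /17 -> next hop R5.

R5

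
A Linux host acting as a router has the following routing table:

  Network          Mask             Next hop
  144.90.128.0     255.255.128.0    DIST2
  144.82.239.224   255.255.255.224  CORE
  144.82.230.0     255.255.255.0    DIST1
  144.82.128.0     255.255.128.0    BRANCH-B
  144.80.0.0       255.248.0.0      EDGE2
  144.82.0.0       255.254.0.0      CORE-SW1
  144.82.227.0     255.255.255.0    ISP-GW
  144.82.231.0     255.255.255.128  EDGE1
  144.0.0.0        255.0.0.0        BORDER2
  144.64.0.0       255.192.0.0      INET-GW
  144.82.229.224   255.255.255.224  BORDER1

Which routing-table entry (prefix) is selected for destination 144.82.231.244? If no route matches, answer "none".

144.82.128.0/17

Entries matching 144.82.231.244:
  144.0.0.0/8 (144.0.0.0 - 144.255.255.255)
  144.64.0.0/10 (144.64.0.0 - 144.127.255.255)
  144.80.0.0/13 (144.80.0.0 - 144.87.255.255)
  144.82.0.0/15 (144.82.0.0 - 144.83.255.255)
  144.82.128.0/17 (144.82.128.0 - 144.82.255.255)
Most specific is 144.82.128.0/17.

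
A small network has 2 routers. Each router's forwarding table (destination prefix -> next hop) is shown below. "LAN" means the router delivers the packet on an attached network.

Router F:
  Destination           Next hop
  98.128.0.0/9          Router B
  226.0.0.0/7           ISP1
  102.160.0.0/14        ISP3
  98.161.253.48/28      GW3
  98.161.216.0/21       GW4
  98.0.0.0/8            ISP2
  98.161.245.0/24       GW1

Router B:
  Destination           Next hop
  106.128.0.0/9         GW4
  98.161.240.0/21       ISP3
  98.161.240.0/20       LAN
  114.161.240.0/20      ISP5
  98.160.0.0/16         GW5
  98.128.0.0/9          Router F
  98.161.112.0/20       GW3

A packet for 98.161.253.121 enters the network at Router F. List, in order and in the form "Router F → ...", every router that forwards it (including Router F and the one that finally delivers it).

At Router F: longest match for 98.161.253.121 is 98.128.0.0/9 -> Router B
At Router B: longest match for 98.161.253.121 is 98.161.240.0/20 -> LAN

Router F → Router B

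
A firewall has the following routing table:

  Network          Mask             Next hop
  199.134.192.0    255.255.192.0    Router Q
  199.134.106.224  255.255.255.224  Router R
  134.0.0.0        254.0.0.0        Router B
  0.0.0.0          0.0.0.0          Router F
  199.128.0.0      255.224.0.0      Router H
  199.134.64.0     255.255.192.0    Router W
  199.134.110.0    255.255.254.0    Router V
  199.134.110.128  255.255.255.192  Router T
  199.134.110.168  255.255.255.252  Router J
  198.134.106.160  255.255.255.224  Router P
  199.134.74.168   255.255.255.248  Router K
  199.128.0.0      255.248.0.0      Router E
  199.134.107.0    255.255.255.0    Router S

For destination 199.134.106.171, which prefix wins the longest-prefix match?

199.134.64.0/18

Entries matching 199.134.106.171:
  0.0.0.0/0 (default, matches everything)
  199.128.0.0/11 (199.128.0.0 - 199.159.255.255)
  199.128.0.0/13 (199.128.0.0 - 199.135.255.255)
  199.134.64.0/18 (199.134.64.0 - 199.134.127.255)
Most specific is 199.134.64.0/18.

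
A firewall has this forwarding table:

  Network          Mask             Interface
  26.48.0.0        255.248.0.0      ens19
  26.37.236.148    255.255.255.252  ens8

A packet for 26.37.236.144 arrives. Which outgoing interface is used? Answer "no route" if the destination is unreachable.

No entry's prefix contains 26.37.236.144; there is no default route.

no route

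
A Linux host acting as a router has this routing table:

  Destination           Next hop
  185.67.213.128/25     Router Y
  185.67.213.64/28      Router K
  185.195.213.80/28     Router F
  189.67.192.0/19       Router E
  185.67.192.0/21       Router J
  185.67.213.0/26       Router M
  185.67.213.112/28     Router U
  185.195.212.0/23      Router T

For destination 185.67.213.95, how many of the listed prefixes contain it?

No listed prefix contains 185.67.213.95.
Total matching entries: 0.

0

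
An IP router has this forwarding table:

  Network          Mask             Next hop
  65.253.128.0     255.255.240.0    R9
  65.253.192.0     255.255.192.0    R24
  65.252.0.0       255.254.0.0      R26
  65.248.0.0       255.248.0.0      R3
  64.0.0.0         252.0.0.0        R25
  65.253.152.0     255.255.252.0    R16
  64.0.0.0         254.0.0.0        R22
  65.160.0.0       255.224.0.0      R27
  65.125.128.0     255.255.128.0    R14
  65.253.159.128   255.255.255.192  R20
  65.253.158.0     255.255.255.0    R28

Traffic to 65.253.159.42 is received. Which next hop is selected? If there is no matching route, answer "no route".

Routes whose prefix contains 65.253.159.42:
  64.0.0.0/6 (64.0.0.0 - 67.255.255.255) -> R25
  64.0.0.0/7 (64.0.0.0 - 65.255.255.255) -> R22
  65.248.0.0/13 (65.248.0.0 - 65.255.255.255) -> R3
  65.252.0.0/15 (65.252.0.0 - 65.253.255.255) -> R26
More-specific entries that do NOT match:
  65.253.159.128/26 (65.253.159.128 - 65.253.159.191) does not contain 65.253.159.42
  65.253.158.0/24 (65.253.158.0 - 65.253.158.255) does not contain 65.253.159.42
  65.253.152.0/22 (65.253.152.0 - 65.253.155.255) does not contain 65.253.159.42
  65.253.128.0/20 (65.253.128.0 - 65.253.143.255) does not contain 65.253.159.42
  65.253.192.0/18 (65.253.192.0 - 65.253.255.255) does not contain 65.253.159.42
  65.125.128.0/17 (65.125.128.0 - 65.125.255.255) does not contain 65.253.159.42
Longest matching prefix is /15 -> next hop R26.

R26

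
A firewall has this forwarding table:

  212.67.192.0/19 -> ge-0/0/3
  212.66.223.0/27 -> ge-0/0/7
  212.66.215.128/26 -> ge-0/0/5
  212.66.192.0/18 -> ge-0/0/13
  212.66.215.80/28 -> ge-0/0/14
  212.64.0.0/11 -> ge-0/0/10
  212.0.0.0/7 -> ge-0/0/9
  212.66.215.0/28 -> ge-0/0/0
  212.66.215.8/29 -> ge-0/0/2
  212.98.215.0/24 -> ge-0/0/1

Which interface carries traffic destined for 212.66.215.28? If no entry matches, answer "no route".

Routes whose prefix contains 212.66.215.28:
  212.0.0.0/7 (212.0.0.0 - 213.255.255.255) -> ge-0/0/9
  212.64.0.0/11 (212.64.0.0 - 212.95.255.255) -> ge-0/0/10
  212.66.192.0/18 (212.66.192.0 - 212.66.255.255) -> ge-0/0/13
More-specific entries that do NOT match:
  212.66.215.8/29 (212.66.215.8 - 212.66.215.15) does not contain 212.66.215.28
  212.66.215.80/28 (212.66.215.80 - 212.66.215.95) does not contain 212.66.215.28
  212.66.215.0/28 (212.66.215.0 - 212.66.215.15) does not contain 212.66.215.28
  212.66.223.0/27 (212.66.223.0 - 212.66.223.31) does not contain 212.66.215.28
  212.66.215.128/26 (212.66.215.128 - 212.66.215.191) does not contain 212.66.215.28
  212.98.215.0/24 (212.98.215.0 - 212.98.215.255) does not contain 212.66.215.28
  212.67.192.0/19 (212.67.192.0 - 212.67.223.255) does not contain 212.66.215.28
Longest matching prefix is /18 -> interface ge-0/0/13.

ge-0/0/13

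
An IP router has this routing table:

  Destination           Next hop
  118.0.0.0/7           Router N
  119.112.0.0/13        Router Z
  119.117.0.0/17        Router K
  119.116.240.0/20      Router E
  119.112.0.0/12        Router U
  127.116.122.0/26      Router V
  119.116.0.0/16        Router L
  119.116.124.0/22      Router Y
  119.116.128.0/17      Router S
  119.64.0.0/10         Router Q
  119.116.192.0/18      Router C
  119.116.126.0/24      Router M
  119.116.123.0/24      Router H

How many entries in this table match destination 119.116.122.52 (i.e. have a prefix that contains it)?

Prefixes containing 119.116.122.52:
  118.0.0.0/7 (118.0.0.0 - 119.255.255.255)
  119.64.0.0/10 (119.64.0.0 - 119.127.255.255)
  119.112.0.0/12 (119.112.0.0 - 119.127.255.255)
  119.112.0.0/13 (119.112.0.0 - 119.119.255.255)
  119.116.0.0/16 (119.116.0.0 - 119.116.255.255)
Total matching entries: 5.

5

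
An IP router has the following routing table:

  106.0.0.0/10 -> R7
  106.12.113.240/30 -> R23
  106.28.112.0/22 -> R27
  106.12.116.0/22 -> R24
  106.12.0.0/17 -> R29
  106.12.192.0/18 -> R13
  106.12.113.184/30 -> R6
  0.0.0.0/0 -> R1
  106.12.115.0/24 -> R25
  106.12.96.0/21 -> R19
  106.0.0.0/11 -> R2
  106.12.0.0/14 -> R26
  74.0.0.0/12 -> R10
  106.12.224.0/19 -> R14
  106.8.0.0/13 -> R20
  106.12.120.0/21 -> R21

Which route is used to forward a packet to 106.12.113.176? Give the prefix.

Entries matching 106.12.113.176:
  0.0.0.0/0 (default, matches everything)
  106.0.0.0/10 (106.0.0.0 - 106.63.255.255)
  106.0.0.0/11 (106.0.0.0 - 106.31.255.255)
  106.8.0.0/13 (106.8.0.0 - 106.15.255.255)
  106.12.0.0/14 (106.12.0.0 - 106.15.255.255)
  106.12.0.0/17 (106.12.0.0 - 106.12.127.255)
Most specific is 106.12.0.0/17.

106.12.0.0/17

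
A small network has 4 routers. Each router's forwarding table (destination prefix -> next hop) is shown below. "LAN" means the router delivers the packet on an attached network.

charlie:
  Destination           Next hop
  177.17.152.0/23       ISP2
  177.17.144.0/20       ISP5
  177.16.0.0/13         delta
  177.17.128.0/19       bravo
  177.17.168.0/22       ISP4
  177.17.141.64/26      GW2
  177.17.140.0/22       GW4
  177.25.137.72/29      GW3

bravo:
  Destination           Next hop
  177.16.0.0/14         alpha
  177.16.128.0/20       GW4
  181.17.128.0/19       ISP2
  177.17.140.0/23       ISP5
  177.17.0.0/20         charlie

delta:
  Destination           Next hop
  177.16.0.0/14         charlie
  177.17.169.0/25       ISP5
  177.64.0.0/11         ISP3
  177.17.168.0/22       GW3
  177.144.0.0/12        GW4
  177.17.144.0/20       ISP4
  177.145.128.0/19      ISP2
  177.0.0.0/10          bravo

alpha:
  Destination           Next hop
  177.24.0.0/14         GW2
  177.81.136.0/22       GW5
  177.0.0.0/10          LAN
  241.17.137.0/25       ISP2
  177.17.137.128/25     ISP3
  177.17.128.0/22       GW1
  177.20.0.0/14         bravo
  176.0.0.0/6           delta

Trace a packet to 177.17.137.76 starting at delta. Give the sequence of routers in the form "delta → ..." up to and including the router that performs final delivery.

delta → charlie → bravo → alpha

At delta: longest match for 177.17.137.76 is 177.16.0.0/14 -> charlie
At charlie: longest match for 177.17.137.76 is 177.17.128.0/19 -> bravo
At bravo: longest match for 177.17.137.76 is 177.16.0.0/14 -> alpha
At alpha: longest match for 177.17.137.76 is 177.0.0.0/10 -> LAN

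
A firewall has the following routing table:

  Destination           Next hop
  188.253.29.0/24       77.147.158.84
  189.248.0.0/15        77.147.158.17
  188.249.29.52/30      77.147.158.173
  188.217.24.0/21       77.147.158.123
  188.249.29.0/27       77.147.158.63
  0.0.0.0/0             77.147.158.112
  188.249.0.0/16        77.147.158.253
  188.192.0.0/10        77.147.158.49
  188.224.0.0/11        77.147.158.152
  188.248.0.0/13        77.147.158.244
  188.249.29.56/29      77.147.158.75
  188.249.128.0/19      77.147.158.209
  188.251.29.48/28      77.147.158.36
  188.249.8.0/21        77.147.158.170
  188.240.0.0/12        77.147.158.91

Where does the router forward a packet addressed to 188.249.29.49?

77.147.158.253

Routes whose prefix contains 188.249.29.49:
  0.0.0.0/0 (default, matches everything) -> 77.147.158.112
  188.192.0.0/10 (188.192.0.0 - 188.255.255.255) -> 77.147.158.49
  188.224.0.0/11 (188.224.0.0 - 188.255.255.255) -> 77.147.158.152
  188.240.0.0/12 (188.240.0.0 - 188.255.255.255) -> 77.147.158.91
  188.248.0.0/13 (188.248.0.0 - 188.255.255.255) -> 77.147.158.244
  188.249.0.0/16 (188.249.0.0 - 188.249.255.255) -> 77.147.158.253
More-specific entries that do NOT match:
  188.249.29.52/30 (188.249.29.52 - 188.249.29.55) does not contain 188.249.29.49
  188.249.29.56/29 (188.249.29.56 - 188.249.29.63) does not contain 188.249.29.49
  188.251.29.48/28 (188.251.29.48 - 188.251.29.63) does not contain 188.249.29.49
  188.249.29.0/27 (188.249.29.0 - 188.249.29.31) does not contain 188.249.29.49
  188.253.29.0/24 (188.253.29.0 - 188.253.29.255) does not contain 188.249.29.49
  188.217.24.0/21 (188.217.24.0 - 188.217.31.255) does not contain 188.249.29.49
  188.249.8.0/21 (188.249.8.0 - 188.249.15.255) does not contain 188.249.29.49
  188.249.128.0/19 (188.249.128.0 - 188.249.159.255) does not contain 188.249.29.49
Longest matching prefix is /16 -> next hop 77.147.158.253.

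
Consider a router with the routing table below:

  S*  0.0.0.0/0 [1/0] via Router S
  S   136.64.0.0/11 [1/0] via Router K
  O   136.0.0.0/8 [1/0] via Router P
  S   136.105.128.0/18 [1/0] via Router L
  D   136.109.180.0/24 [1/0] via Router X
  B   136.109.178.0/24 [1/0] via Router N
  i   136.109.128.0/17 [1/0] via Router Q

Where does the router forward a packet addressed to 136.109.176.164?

Router Q

Routes whose prefix contains 136.109.176.164:
  0.0.0.0/0 (default, matches everything) -> Router S
  136.0.0.0/8 (136.0.0.0 - 136.255.255.255) -> Router P
  136.109.128.0/17 (136.109.128.0 - 136.109.255.255) -> Router Q
More-specific entries that do NOT match:
  136.109.180.0/24 (136.109.180.0 - 136.109.180.255) does not contain 136.109.176.164
  136.109.178.0/24 (136.109.178.0 - 136.109.178.255) does not contain 136.109.176.164
  136.105.128.0/18 (136.105.128.0 - 136.105.191.255) does not contain 136.109.176.164
Longest matching prefix is /17 -> next hop Router Q.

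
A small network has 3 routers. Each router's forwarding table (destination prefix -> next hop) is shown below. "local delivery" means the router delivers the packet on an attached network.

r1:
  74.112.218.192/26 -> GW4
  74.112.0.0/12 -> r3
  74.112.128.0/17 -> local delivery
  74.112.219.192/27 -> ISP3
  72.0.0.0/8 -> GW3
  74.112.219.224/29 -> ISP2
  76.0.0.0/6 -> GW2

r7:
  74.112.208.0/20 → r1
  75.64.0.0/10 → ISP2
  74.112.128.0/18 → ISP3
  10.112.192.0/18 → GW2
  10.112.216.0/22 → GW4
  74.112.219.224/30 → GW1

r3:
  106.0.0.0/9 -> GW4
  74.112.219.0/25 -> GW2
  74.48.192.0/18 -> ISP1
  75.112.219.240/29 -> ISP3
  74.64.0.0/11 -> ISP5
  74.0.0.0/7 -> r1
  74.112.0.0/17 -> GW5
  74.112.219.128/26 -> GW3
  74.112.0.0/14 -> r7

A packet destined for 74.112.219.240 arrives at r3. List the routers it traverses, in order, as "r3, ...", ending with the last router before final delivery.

r3, r7, r1

At r3: longest match for 74.112.219.240 is 74.112.0.0/14 -> r7
At r7: longest match for 74.112.219.240 is 74.112.208.0/20 -> r1
At r1: longest match for 74.112.219.240 is 74.112.128.0/17 -> local delivery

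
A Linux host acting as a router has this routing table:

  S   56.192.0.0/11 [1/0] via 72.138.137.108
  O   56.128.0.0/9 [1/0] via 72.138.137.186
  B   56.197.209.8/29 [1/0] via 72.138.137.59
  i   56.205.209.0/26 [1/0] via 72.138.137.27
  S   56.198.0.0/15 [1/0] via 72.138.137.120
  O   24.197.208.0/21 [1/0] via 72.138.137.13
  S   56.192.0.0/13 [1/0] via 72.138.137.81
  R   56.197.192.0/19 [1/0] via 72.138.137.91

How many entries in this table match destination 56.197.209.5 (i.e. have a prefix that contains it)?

4

Prefixes containing 56.197.209.5:
  56.128.0.0/9 (56.128.0.0 - 56.255.255.255)
  56.192.0.0/11 (56.192.0.0 - 56.223.255.255)
  56.192.0.0/13 (56.192.0.0 - 56.199.255.255)
  56.197.192.0/19 (56.197.192.0 - 56.197.223.255)
Total matching entries: 4.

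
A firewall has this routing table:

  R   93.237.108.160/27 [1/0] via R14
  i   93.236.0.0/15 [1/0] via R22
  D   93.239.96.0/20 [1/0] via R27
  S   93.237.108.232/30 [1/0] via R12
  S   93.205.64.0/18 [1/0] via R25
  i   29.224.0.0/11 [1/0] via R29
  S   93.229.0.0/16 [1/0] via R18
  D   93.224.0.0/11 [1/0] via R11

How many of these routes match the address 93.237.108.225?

2

Prefixes containing 93.237.108.225:
  93.224.0.0/11 (93.224.0.0 - 93.255.255.255)
  93.236.0.0/15 (93.236.0.0 - 93.237.255.255)
Total matching entries: 2.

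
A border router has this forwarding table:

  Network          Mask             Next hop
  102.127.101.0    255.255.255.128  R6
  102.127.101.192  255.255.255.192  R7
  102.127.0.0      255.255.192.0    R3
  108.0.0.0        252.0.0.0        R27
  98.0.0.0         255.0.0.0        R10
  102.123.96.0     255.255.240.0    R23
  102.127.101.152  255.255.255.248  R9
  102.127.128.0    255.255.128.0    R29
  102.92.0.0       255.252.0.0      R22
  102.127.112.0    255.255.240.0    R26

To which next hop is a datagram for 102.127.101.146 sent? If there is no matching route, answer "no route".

no route

No entry's prefix contains 102.127.101.146; there is no default route.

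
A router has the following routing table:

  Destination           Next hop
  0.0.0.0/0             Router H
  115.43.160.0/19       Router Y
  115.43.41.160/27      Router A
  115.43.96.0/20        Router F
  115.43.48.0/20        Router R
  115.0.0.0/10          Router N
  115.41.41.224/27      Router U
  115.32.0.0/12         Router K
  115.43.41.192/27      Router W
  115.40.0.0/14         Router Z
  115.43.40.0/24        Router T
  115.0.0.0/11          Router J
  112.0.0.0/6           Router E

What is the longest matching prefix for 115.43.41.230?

Entries matching 115.43.41.230:
  0.0.0.0/0 (default, matches everything)
  112.0.0.0/6 (112.0.0.0 - 115.255.255.255)
  115.0.0.0/10 (115.0.0.0 - 115.63.255.255)
  115.32.0.0/12 (115.32.0.0 - 115.47.255.255)
  115.40.0.0/14 (115.40.0.0 - 115.43.255.255)
Most specific is 115.40.0.0/14.

115.40.0.0/14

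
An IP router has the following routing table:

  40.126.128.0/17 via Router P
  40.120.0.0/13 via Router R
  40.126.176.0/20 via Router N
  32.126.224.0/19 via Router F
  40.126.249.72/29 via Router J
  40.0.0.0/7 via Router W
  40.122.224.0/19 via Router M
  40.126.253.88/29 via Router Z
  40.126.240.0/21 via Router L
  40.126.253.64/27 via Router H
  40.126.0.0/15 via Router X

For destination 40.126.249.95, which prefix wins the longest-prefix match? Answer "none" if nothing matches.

Entries matching 40.126.249.95:
  40.0.0.0/7 (40.0.0.0 - 41.255.255.255)
  40.120.0.0/13 (40.120.0.0 - 40.127.255.255)
  40.126.0.0/15 (40.126.0.0 - 40.127.255.255)
  40.126.128.0/17 (40.126.128.0 - 40.126.255.255)
Most specific is 40.126.128.0/17.

40.126.128.0/17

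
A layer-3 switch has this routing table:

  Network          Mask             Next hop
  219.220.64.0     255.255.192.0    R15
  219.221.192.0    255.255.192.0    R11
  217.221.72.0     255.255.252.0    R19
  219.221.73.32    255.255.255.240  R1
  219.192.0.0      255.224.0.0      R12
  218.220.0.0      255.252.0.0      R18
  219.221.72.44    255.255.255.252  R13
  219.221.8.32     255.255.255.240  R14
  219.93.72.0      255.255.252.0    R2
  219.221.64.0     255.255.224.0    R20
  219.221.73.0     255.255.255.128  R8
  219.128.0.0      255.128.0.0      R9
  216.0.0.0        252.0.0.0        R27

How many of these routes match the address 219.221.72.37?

Prefixes containing 219.221.72.37:
  216.0.0.0/6 (216.0.0.0 - 219.255.255.255)
  219.128.0.0/9 (219.128.0.0 - 219.255.255.255)
  219.192.0.0/11 (219.192.0.0 - 219.223.255.255)
  219.221.64.0/19 (219.221.64.0 - 219.221.95.255)
Total matching entries: 4.

4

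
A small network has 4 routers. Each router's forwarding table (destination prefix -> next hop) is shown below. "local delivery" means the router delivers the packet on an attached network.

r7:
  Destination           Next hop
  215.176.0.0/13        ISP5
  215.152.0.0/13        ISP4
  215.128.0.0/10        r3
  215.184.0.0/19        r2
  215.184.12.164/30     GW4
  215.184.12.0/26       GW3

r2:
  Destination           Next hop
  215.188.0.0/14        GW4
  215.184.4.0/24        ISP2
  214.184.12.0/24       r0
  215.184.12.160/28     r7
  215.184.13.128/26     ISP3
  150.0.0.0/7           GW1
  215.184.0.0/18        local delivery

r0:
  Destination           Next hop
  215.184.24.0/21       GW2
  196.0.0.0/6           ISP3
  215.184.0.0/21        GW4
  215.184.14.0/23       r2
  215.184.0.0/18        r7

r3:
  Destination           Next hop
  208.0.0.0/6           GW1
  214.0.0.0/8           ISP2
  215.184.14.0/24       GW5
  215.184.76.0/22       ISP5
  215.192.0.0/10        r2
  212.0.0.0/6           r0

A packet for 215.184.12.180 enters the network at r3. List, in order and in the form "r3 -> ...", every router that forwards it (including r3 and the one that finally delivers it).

At r3: longest match for 215.184.12.180 is 212.0.0.0/6 -> r0
At r0: longest match for 215.184.12.180 is 215.184.0.0/18 -> r7
At r7: longest match for 215.184.12.180 is 215.184.0.0/19 -> r2
At r2: longest match for 215.184.12.180 is 215.184.0.0/18 -> local delivery

r3 -> r0 -> r7 -> r2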